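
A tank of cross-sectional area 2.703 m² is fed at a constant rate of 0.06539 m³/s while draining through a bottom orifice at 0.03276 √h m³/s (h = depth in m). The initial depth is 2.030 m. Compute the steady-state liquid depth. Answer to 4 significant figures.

3.984 m

Unsteady balance on liquid volume: A dh/dt = Q_in − 0.03276 √h. At steady state dh/dt = 0:
Q_in = 0.03276 √h_ss ⇒ √h_ss = 0.06539/0.03276 = 1.99603.
h_ss = 1.99603² = 3.98414 m. (Since h₀ = 2.030 m < h_ss, the level will rise toward this value.)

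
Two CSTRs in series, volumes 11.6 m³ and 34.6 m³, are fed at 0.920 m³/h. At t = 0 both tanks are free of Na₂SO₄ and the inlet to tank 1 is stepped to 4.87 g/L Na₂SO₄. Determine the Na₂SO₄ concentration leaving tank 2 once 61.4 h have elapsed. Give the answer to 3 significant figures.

3.46 g/L

Time constants: τᵢ = Vᵢ/Q for each well-mixed tank.
τ₁ = 11.6/0.920 = 12.609 h; τ₂ = 34.6/0.920 = 37.609 h.
Tank 1: C₁ = C_in(1 − e^(−t/τ₁)). Tank 2 (τ₁ ≠ τ₂): C₂ = C_in[1 − (τ₁ e^(−t/τ₁) − τ₂ e^(−t/τ₂))/(τ₁ − τ₂)].
At t = 61.4: e^(−t/τ₁) = 0.0076760, e^(−t/τ₂) = 0.19542.
C₂ = 4.87·[1 − (12.609·0.0076760 − 37.609·0.19542)/(-25.000)] = 4.87·0.70989 = 3.4572 g/L.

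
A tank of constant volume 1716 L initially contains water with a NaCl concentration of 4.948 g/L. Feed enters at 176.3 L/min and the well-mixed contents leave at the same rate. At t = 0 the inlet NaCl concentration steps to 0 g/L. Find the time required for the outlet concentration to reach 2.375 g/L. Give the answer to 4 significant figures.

Species balance: V dC/dt = Q(C_in − C) ⇒ τ = V/Q = 9.73341 min.
C(t) = C_in + (C₀ − C_in) e^(−t/τ). Set C = 2.375 and solve for t:
e^(−t/τ) = (C − C_in)/(C₀ − C_in) = (2.375 − 0)/(4.948 − 0) = 0.479992
t = −τ ln(…) = 9.73341 × 0.733986 = 7.14419 min.

7.144 min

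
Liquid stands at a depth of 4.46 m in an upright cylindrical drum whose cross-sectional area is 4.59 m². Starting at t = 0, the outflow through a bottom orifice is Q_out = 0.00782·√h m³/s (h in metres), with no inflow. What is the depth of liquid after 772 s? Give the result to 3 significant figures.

A dh/dt = −Q_out = −0.00782 √h.
∫ h^(−1/2) dh = −(0.00782/A) ∫ dt, giving 2√h = 2√h₀ − (0.00782/A) t.
√h = √4.46 − 0.00782·772/(2·4.59) = 2.1119 − 0.65763 = 1.4542.
h = 1.4542² = 2.1148 m.

2.11 m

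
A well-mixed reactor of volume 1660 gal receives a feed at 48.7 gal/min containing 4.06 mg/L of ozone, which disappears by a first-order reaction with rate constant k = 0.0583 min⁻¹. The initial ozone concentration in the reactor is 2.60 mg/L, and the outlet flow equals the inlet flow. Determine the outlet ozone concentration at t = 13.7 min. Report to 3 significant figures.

1.73 mg/L

V dC/dt = Q(C_in − C) − k V C.
dC/dt = (Q/V) C_in − (Q/V + k) C; effective rate a = Q/V + k = 0.029337 + 0.0583 = 0.087637 min⁻¹.
C_ss = Q C_in/(Q + kV) = 1.3591 mg/L; C(t) = C_ss + (C₀ − C_ss) e^(−a t).
C(13.7) = 1.3591 + (1.2409)·e^(−0.087637·13.7) = 1.3591 + (1.2409)·0.30100 = 1.7326 mg/L.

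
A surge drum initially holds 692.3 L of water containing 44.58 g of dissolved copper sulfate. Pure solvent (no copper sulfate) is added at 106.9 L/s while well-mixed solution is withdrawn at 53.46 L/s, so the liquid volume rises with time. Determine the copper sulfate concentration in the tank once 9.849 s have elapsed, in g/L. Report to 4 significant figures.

0.02078 g/L

Total volume: dV/dt = Q_in − Q_out = 53.4400 L/s, so V(t) = 692.3 + 53.4400 t and V(9.849) = 1218.63 L.
Solute balance: dm/dt = 0 − Q_out C = −Q_out m/V(t).
Separate: dm/m = −Q_out dt/V(t) ⇒ ln(m/m₀) = −(Q_out/(Q_in−Q_out)) ln(V/V₀).
m = m₀ (V₀/V)^(Q_out/(Q_in−Q_out)) = 44.58 × (692.3/1218.63)^(1.00037) = 25.3204 g.
C = m/V = 25.3204/1218.63 = 0.0207777 g/L.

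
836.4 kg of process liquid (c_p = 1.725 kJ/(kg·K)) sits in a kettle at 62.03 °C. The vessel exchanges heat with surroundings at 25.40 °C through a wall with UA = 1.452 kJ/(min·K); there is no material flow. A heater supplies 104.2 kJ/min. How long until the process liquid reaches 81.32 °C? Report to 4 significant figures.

Lumped-capacitance energy balance: M c_p dT/dt = UA(T_amb − T) + Q̇.
τ = M c_p/UA = 993.657 min; T_ss = T_amb + Q̇/UA = 25.40 + 104.2/1.452 = 97.1631 °C.
T(t) = T_ss + (T₀ − T_ss)e^(−t/τ); set T = 81.32:
t = −τ ln[(T − T_ss)/(T₀ − T_ss)] = −993.657 · ln(0.450945) = 791.359 min.

791.4 min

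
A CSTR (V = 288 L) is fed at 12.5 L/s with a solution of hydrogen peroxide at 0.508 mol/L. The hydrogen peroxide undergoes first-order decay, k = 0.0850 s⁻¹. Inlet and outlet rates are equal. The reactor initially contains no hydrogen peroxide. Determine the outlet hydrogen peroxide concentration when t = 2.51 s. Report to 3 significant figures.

0.0473 mol/L

Accumulation = in − out − consumed: V dC/dt = Q C_in − Q C − k V C.
This is linear with rate a = Q/V + k = 0.12840 s⁻¹.
C_ss = Q C_in/(Q + kV) = 0.17171 mol/L; C(t) = C_ss + (C₀ − C_ss) e^(−a t).
C(2.51) = 0.17171 + (-0.17171)·e^(−0.12840·2.51) = 0.17171 + (-0.17171)·0.72449 = 0.047309 mol/L.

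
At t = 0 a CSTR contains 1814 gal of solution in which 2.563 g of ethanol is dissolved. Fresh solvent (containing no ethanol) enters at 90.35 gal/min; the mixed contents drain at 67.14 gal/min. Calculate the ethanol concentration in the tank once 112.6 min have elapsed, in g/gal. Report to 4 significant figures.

Let m(t) be the amount of ethanol. Volume: V(t) = V₀ + (Q_in − Q_out) t = 1814 + 23.2100 t; V(112.6) = 4427.45 gal.
Species balance (pure solvent in): dm/dt = −Q_out · m/V(t).
Separate: dm/m = −Q_out dt/V(t) ⇒ ln(m/m₀) = −(Q_out/(Q_in−Q_out)) ln(V/V₀).
m = m₀ (V₀/V)^(Q_out/(Q_in−Q_out)) = 2.563 × (1814/4427.45)^(2.89272) = 0.193988 g.
C = m/V = 0.193988/4427.45 = 4.38148e-05 g/gal.

4.381e-05 g/gal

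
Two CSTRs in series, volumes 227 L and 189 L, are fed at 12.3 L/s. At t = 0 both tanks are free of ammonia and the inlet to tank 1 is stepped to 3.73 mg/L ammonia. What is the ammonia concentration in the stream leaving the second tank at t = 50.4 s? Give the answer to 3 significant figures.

2.98 mg/L

Each tank obeys Vᵢ dCᵢ/dt = Q(Cᵢ₋₁ − Cᵢ), so τᵢ = Vᵢ/Q.
τ₁ = 227/12.3 = 18.455 s; τ₂ = 189/12.3 = 15.366 s.
Solving the cascade with C₁(0)=C₂(0)=0 gives C₂(t) = C_in[1 − (τ₁ e^(−t/τ₁) − τ₂ e^(−t/τ₂))/(τ₁ − τ₂)].
At t = 50.4: e^(−t/τ₁) = 0.065159, e^(−t/τ₂) = 0.037628.
C₂ = 3.73·[1 − (18.455·0.065159 − 15.366·0.037628)/(3.0894)] = 3.73·0.79791 = 2.9762 mg/L.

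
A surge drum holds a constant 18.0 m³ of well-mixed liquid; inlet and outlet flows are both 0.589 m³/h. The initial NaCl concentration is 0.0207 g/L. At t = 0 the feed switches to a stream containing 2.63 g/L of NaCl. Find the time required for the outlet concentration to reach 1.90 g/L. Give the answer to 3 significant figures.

Transient balance on the dissolved component: V dC/dt = Q(C_in − C), so τ = V/Q = 30.560 h.
C(t) = C_in + (C₀ − C_in) e^(−t/τ). Set C = 1.90 and solve for t:
e^(−t/τ) = (C − C_in)/(C₀ − C_in) = (1.90 − 2.63)/(0.0207 − 2.63) = 0.27977
t = −τ ln(…) = 30.560 × 1.2738 = 38.927 h.

38.9 h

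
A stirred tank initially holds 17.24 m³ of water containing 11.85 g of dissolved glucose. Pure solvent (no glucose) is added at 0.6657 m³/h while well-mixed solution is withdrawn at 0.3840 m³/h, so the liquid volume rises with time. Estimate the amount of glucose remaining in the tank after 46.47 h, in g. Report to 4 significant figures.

5.486 g

Let m(t) be the amount of glucose. Volume: V(t) = V₀ + (Q_in − Q_out) t = 17.24 + 0.281700 t; V(46.47) = 30.3306 m³.
No glucose enters, so dm/dt = −Q_out · (m/V).
dm/m = −Q_out dt/(V₀ + 0.281700 t); integrating gives ln(m/m₀) = −(Q_out/(Q_in−Q_out)) ln(V/V₀).
m = m₀ (V₀/V)^(Q_out/(Q_in−Q_out)) = 11.85 × (17.24/30.3306)^(1.36315) = 5.48627 g.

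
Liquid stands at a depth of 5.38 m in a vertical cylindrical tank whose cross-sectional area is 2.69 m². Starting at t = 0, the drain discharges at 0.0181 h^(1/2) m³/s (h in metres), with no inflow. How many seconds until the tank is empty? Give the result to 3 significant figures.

689 s

Volume balance on the tank: A dh/dt = −0.0181 √h.
This is separable: 2 d(√h)/dt = −0.0181/A, so √h = √h₀ − (0.0181/(2A)) t.
Set h = 0: 2√h₀ = (0.0181/A) t_empty ⇒ t_empty = 2A√h₀/0.0181.
t_empty = 2·2.69·√5.38/0.0181 = 5.3800·2.3195/0.0181 = 689.44 s.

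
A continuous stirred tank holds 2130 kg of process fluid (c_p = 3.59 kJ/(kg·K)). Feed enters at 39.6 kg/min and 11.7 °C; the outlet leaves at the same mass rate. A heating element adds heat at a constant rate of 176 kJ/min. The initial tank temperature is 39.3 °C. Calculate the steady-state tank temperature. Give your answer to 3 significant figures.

M c_p dT/dt = ṁ c_p (T_in − T) + Q̇.
At steady state dT/dt = 0 ⇒ T_ss = T_in + Q̇/(ṁ c_p) = 11.7 + 176/(39.6·3.59) = 12.938 °C.

12.9 °C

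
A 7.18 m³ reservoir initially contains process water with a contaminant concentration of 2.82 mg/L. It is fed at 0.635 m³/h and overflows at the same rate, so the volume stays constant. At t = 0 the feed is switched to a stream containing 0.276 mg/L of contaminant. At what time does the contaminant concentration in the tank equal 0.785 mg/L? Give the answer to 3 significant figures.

Species balance: V dC/dt = Q(C_in − C) ⇒ τ = V/Q = 11.307 h.
C(t) = C_in + (C₀ − C_in) e^(−t/τ). Set C = 0.785 and solve for t:
e^(−t/τ) = (C − C_in)/(C₀ − C_in) = (0.785 − 0.276)/(2.82 − 0.276) = 0.20008
t = −τ ln(…) = 11.307 × 1.6090 = 18.194 h.

18.2 h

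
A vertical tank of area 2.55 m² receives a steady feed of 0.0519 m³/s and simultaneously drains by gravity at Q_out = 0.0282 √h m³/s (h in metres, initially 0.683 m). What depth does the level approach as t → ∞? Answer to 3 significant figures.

Accumulation of liquid (constant cross-section A): A dh/dt = Q_in − 0.0282 √h. At steady state dh/dt = 0:
Q_in = 0.0282 √h_ss ⇒ √h_ss = 0.0519/0.0282 = 1.8404.
h_ss = 1.8404² = 3.3872 m. (Since h₀ = 0.683 m < h_ss, the level will rise toward this value.)

3.39 m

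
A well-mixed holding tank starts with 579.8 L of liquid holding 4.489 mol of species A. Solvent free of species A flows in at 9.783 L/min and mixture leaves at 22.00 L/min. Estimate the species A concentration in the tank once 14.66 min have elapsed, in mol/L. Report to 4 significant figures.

Let m(t) be the amount of species A. Volume: V(t) = V₀ + (Q_in − Q_out) t = 579.8 − 12.2170 t; V(14.66) = 400.699 L.
No species A enters, so dm/dt = −Q_out · (m/V).
Separate: dm/m = −Q_out dt/V(t) ⇒ ln(m/m₀) = −(Q_out/(Q_in−Q_out)) ln(V/V₀).
m = m₀ (V₀/V)^(Q_out/(Q_in−Q_out)) = 4.489 × (579.8/400.699)^(-1.80077) = 2.30780 mol.
C = m/V = 2.30780/400.699 = 0.00575943 mol/L.

0.005759 mol/L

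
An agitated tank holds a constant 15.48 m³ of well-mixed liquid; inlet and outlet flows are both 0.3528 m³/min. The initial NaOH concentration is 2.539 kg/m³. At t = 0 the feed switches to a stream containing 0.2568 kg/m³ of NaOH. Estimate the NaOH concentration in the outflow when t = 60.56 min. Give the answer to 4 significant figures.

0.8308 kg/m³

Mass balance on the solute (V constant): V dC/dt = Q(C_in − C).
Rewrite as dC/dt + C/τ = C_in/τ, τ = V/Q = 43.8776 min.
This is linear first-order; C(t) = C_in + (C₀ − C_in) e^(−t/τ).
C(60.56) = 0.2568 + (2.539 − 0.2568)·e^(−60.56/43.8776) = 0.2568 + (2.28220)·0.251527 = 0.830835 kg/m³.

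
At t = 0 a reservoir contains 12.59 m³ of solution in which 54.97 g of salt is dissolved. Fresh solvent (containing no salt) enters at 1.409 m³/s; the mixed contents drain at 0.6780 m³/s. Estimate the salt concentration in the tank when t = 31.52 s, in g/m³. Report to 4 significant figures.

0.5878 g/m³

Total volume: dV/dt = Q_in − Q_out = 0.731000 m³/s, so V(t) = 12.59 + 0.731000 t and V(31.52) = 35.6311 m³.
No salt enters, so dm/dt = −Q_out · (m/V).
dm/m = −Q_out dt/(V₀ + 0.731000 t); integrating gives ln(m/m₀) = −(Q_out/(Q_in−Q_out)) ln(V/V₀).
m = m₀ (V₀/V)^(Q_out/(Q_in−Q_out)) = 54.97 × (12.59/35.6311)^(0.927497) = 20.9449 g.
C = m/V = 20.9449/35.6311 = 0.587827 g/m³.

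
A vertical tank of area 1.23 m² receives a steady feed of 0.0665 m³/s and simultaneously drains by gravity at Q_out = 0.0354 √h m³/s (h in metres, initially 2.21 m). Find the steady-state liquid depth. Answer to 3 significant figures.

Level balance: A dh/dt = 0.0665 − 0.0354 √h. Setting dh/dt = 0:
Q_in = 0.0354 √h_ss ⇒ √h_ss = 0.0665/0.0354 = 1.8785.
h_ss = 1.8785² = 3.5289 m. (Since h₀ = 2.21 m < h_ss, the level will rise toward this value.)

3.53 m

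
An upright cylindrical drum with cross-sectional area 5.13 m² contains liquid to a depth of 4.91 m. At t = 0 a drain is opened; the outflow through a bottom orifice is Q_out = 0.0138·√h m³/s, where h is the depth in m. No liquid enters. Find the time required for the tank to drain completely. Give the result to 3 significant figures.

1650 s

With no inflow, A dh/dt = −0.0138 √h.
∫ h^(−1/2) dh = −(0.0138/A) ∫ dt, giving 2√h = 2√h₀ − (0.0138/A) t.
Tank is empty when √h = 0: t_empty = 2A√h₀/0.0138.
t_empty = 2·5.13·√4.91/0.0138 = 10.260·2.2159/0.0138 = 1647.4 s.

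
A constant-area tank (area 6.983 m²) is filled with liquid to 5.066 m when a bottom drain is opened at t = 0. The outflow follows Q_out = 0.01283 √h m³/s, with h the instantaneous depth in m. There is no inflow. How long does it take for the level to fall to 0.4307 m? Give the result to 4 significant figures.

A dh/dt = −Q_out = −0.01283 √h.
This is separable: 2 d(√h)/dt = −0.01283/A, so √h = √h₀ − (0.01283/(2A)) t.
t = 2A(√h₀ − √h)/0.01283 = 2·6.983·(√5.066 − √0.4307)/0.01283
  = 13.9660 × (2.25078 − 0.656277) / 0.01283 = 1735.68 s.

1736 s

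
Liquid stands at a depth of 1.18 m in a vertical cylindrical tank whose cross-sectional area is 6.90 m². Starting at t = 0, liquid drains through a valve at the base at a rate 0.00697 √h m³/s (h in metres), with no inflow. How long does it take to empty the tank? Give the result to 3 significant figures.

Mass balance (ρ constant): A dh/dt = −0.00697 √h.
∫ h^(−1/2) dh = −(0.00697/A) ∫ dt, giving 2√h = 2√h₀ − (0.00697/A) t.
Tank is empty when √h = 0: t_empty = 2A√h₀/0.00697.
t_empty = 2·6.90·√1.18/0.00697 = 13.800·1.0863/0.00697 = 2150.7 s.

2150 s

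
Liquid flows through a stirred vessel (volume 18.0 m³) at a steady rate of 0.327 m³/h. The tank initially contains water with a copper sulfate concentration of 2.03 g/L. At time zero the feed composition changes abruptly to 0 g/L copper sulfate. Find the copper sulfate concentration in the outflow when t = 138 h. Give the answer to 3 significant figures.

0.165 g/L

Mass balance on the solute (V constant): V dC/dt = Q(C_in − C).
Rewrite as dC/dt + C/τ = C_in/τ, τ = V/Q = 55.046 h.
Solution: C(t) = C_in + (C₀ − C_in) e^(−t/τ).
C(138) = 0 + (2.03 − 0)·e^(−138/55.046) = 0 + (2.0300)·0.081512 = 0.16547 g/L.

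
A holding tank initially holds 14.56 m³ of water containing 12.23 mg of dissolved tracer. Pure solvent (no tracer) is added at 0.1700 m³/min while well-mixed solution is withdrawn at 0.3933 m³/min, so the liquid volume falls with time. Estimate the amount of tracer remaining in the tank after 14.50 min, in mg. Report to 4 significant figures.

7.853 mg

Total volume: dV/dt = Q_in − Q_out = -0.223300 m³/min, so V(t) = 14.56 − 0.223300 t and V(14.50) = 11.3222 m³.
No tracer enters, so dm/dt = −Q_out · (m/V).
dm/m = −Q_out dt/(V₀ − 0.223300 t); integrating gives ln(m/m₀) = −(Q_out/(Q_in−Q_out)) ln(V/V₀).
m = m₀ (V₀/V)^(Q_out/(Q_in−Q_out)) = 12.23 × (14.56/11.3222)^(-1.76131) = 7.85298 mg.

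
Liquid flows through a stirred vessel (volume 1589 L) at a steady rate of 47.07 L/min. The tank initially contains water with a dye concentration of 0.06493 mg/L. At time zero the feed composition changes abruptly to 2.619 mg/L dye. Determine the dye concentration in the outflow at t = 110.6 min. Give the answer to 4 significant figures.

2.523 mg/L

Accumulation = in − out for the solute gives V dC/dt = Q(C_in − C).
Rewrite as dC/dt + C/τ = C_in/τ, τ = V/Q = 33.7582 min.
Integrating: C(t) = C_in + (C₀ − C_in) e^(−t/τ).
C(110.6) = 2.619 + (0.06493 − 2.619)·e^(−110.6/33.7582) = 2.619 + (-2.55407)·0.0377701 = 2.52253 mg/L.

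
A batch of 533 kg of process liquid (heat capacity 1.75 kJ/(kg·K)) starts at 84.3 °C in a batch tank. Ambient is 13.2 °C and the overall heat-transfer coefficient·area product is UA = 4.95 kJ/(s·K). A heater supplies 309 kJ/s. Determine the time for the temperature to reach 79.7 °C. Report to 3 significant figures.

M c_p dT/dt = −UA(T − T_amb) + Q̇.
τ = M c_p/UA = 188.43 s; T_ss = T_amb + Q̇/UA = 13.2 + 309/4.95 = 75.624 °C.
T(t) = T_ss + (T₀ − T_ss)e^(−t/τ); set T = 79.7:
t = −τ ln[(T − T_ss)/(T₀ − T_ss)] = −188.43 · ln(0.46979) = 142.36 s.

142 s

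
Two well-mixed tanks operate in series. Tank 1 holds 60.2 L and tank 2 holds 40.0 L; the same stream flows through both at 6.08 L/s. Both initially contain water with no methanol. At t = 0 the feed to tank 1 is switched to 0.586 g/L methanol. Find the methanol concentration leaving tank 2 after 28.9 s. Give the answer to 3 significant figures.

Each tank obeys Vᵢ dCᵢ/dt = Q(Cᵢ₋₁ − Cᵢ), so τᵢ = Vᵢ/Q.
τ₁ = 60.2/6.08 = 9.9013 s; τ₂ = 40.0/6.08 = 6.5789 s.
Solving the cascade with C₁(0)=C₂(0)=0 gives C₂(t) = C_in[1 − (τ₁ e^(−t/τ₁) − τ₂ e^(−t/τ₂))/(τ₁ − τ₂)].
At t = 28.9: e^(−t/τ₁) = 0.053998, e^(−t/τ₂) = 0.012366.
C₂ = 0.586·[1 − (9.9013·0.053998 − 6.5789·0.012366)/(3.3224)] = 0.586·0.86356 = 0.50605 g/L.

0.506 g/L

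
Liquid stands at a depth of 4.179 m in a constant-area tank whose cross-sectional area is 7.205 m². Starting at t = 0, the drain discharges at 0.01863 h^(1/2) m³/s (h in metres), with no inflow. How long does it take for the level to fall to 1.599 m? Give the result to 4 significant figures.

603.1 s

With no inflow, A dh/dt = −0.01863 √h.
∫ h^(−1/2) dh = −(0.01863/A) ∫ dt, giving 2√h = 2√h₀ − (0.01863/A) t.
t = 2A(√h₀ − √h)/0.01863 = 2·7.205·(√4.179 − √1.599)/0.01863
  = 14.4100 × (2.04426 − 1.26452) / 0.01863 = 603.120 s.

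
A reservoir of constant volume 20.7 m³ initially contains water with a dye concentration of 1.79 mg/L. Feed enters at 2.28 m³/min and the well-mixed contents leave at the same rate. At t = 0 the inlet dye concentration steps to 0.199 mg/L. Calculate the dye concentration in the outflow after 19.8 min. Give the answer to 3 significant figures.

0.379 mg/L

Unsteady species balance (constant V, well mixed): V dC/dt = Q(C_in − C).
Rewrite as dC/dt + C/τ = C_in/τ, τ = V/Q = 9.0789 min.
Solution: C(t) = C_in + (C₀ − C_in) e^(−t/τ).
C(19.8) = 0.199 + (1.79 − 0.199)·e^(−19.8/9.0789) = 0.199 + (1.5910)·0.11294 = 0.37869 mg/L.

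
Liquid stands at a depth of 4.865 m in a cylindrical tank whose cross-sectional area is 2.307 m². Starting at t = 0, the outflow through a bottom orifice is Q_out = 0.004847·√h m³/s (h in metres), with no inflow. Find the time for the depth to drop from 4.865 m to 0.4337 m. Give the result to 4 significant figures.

1473 s

A dh/dt = −Q_out = −0.004847 √h.
Separate and integrate: 2(√h − √h₀) = −(0.004847/A) t.
t = 2A(√h₀ − √h)/0.004847 = 2·2.307·(√4.865 − √0.4337)/0.004847
  = 4.61400 × (2.20567 − 0.658559) / 0.004847 = 1472.74 s.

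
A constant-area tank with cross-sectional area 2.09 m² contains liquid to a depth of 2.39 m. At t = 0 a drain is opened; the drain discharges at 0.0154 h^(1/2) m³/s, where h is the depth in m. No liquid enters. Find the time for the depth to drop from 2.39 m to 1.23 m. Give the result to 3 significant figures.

119 s

With no inflow, A dh/dt = −0.0154 √h.
Separate and integrate: 2(√h − √h₀) = −(0.0154/A) t.
t = 2A(√h₀ − √h)/0.0154 = 2·2.09·(√2.39 − √1.23)/0.0154
  = 4.1800 × (1.5460 − 1.1091) / 0.0154 = 118.59 s.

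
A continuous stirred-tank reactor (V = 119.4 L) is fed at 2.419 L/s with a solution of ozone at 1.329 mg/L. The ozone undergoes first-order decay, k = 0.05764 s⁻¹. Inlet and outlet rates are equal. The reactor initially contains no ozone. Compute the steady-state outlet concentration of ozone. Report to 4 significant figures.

0.3456 mg/L

Species balance: V dC/dt = Q C_in − Q C − k V C.
Steady state (dC/dt = 0): C_ss = Q C_in/(Q + kV) = C_in/(1 + kV/Q).
C_ss = 2.419·1.329/(2.419 + 0.05764·119.4) = 3.21485/9.30122 = 0.345638 mg/L.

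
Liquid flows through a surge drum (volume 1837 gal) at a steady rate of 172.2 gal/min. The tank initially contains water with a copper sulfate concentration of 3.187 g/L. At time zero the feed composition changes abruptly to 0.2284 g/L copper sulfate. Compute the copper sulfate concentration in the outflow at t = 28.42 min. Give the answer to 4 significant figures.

0.4345 g/L

Species balance on the tank: V dC/dt = Q(C_in − C).
Rewrite as dC/dt + C/τ = C_in/τ, τ = V/Q = 10.6678 min.
C approaches C_in exponentially: C(t) = C_in + (C₀ − C_in) e^(−t/τ).
C(28.42) = 0.2284 + (3.187 − 0.2284)·e^(−28.42/10.6678) = 0.2284 + (2.95860)·0.0696631 = 0.434505 g/L.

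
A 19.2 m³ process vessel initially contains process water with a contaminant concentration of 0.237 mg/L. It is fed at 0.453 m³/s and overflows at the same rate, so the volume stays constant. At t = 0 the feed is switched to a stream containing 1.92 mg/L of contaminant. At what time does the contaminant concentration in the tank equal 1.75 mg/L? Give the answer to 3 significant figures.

97.2 s

Mass balance on the solute (V constant): V dC/dt = Q(C_in − C), so τ = V/Q = 42.384 s.
C(t) = C_in + (C₀ − C_in) e^(−t/τ). Set C = 1.75 and solve for t:
e^(−t/τ) = (C − C_in)/(C₀ − C_in) = (1.75 − 1.92)/(0.237 − 1.92) = 0.10101
t = −τ ln(…) = 42.384 × 2.2925 = 97.167 s.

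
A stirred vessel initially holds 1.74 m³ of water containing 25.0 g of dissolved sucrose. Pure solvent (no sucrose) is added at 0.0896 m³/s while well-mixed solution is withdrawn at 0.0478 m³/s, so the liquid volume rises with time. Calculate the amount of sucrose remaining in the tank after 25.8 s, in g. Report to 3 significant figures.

14.4 g

Let m(t) be the amount of sucrose. Volume: V(t) = V₀ + (Q_in − Q_out) t = 1.74 + 0.041800 t; V(25.8) = 2.8184 m³.
Solute balance: dm/dt = 0 − Q_out C = −Q_out m/V(t).
dm/m = −Q_out dt/(V₀ + 0.041800 t); integrating gives ln(m/m₀) = −(Q_out/(Q_in−Q_out)) ln(V/V₀).
m = m₀ (V₀/V)^(Q_out/(Q_in−Q_out)) = 25.0 × (1.74/2.8184)^(1.1435) = 14.402 g.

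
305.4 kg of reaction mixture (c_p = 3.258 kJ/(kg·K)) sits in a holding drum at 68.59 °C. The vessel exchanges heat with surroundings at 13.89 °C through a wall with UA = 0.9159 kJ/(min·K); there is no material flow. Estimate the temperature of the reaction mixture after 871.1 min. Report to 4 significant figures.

Lumped-capacitance energy balance: M c_p dT/dt = UA(T_amb − T).
dT/dt = (T_ss − T)/τ with T_ss = T_amb = 13.8900 °C, τ = M c_p/UA = 305.4·3.258/0.9159 = 1086.36 min.
This is linear first-order; T(t) = T_ss + (T₀ − T_ss) e^(−t/τ).
T(871.1) = 13.8900 + (54.7000)·0.448496 = 38.4227 °C.

38.42 °C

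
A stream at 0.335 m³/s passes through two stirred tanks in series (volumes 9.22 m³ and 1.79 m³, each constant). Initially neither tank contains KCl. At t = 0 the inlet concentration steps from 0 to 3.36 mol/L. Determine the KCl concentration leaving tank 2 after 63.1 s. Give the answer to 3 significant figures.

2.94 mol/L

Species balance on tank i: dCᵢ/dt = (Cᵢ₋₁ − Cᵢ)/τᵢ with τᵢ = Vᵢ/Q.
τ₁ = 9.22/0.335 = 27.522 s; τ₂ = 1.79/0.335 = 5.3433 s.
Tank 1: C₁ = C_in(1 − e^(−t/τ₁)). Tank 2 (τ₁ ≠ τ₂): C₂ = C_in[1 − (τ₁ e^(−t/τ₁) − τ₂ e^(−t/τ₂))/(τ₁ − τ₂)].
At t = 63.1: e^(−t/τ₁) = 0.10100, e^(−t/τ₂) = 7.4357e-06.
C₂ = 3.36·[1 − (27.522·0.10100 − 5.3433·7.4357e-06)/(22.179)] = 3.36·0.87467 = 2.9389 mol/L.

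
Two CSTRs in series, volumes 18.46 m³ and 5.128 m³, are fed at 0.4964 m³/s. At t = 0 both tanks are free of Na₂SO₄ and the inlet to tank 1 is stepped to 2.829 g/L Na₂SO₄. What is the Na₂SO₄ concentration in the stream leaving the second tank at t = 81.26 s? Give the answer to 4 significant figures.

2.389 g/L

Species balance on tank i: dCᵢ/dt = (Cᵢ₋₁ − Cᵢ)/τᵢ with τᵢ = Vᵢ/Q.
τ₁ = 18.46/0.4964 = 37.1878 s; τ₂ = 5.128/0.4964 = 10.3304 s.
Tank 1: C₁ = C_in(1 − e^(−t/τ₁)). Tank 2 (τ₁ ≠ τ₂): C₂ = C_in[1 − (τ₁ e^(−t/τ₁) − τ₂ e^(−t/τ₂))/(τ₁ − τ₂)].
At t = 81.26: e^(−t/τ₁) = 0.112463, e^(−t/τ₂) = 0.000383519.
C₂ = 2.829·[1 − (37.1878·0.112463 − 10.3304·0.000383519)/(26.8574)] = 2.829·0.844426 = 2.38888 g/L.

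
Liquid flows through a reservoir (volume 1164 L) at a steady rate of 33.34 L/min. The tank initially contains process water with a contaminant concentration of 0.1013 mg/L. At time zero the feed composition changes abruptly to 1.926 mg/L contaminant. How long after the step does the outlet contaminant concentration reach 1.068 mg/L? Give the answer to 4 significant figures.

Accumulation = in − out for the solute gives V dC/dt = Q(C_in − C), so τ = V/Q = 34.9130 min.
C(t) = C_in + (C₀ − C_in) e^(−t/τ). Set C = 1.068 and solve for t:
e^(−t/τ) = (C − C_in)/(C₀ − C_in) = (1.068 − 1.926)/(0.1013 − 1.926) = 0.470214
t = −τ ln(…) = 34.9130 × 0.754567 = 26.3442 min.

26.34 min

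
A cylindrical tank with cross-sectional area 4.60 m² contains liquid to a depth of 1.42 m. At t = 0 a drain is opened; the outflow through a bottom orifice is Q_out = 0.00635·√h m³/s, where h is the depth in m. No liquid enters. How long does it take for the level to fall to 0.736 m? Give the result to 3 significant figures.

484 s

A dh/dt = −Q_out = −0.00635 √h.
Separate and integrate: 2(√h − √h₀) = −(0.00635/A) t.
t = 2A(√h₀ − √h)/0.00635 = 2·4.60·(√1.42 − √0.736)/0.00635
  = 9.2000 × (1.1916 − 0.85790) / 0.00635 = 483.52 s.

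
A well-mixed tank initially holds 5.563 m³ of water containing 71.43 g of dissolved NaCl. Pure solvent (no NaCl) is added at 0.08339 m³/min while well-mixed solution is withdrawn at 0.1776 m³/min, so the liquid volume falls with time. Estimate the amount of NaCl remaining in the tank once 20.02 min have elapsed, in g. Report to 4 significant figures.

Total volume: dV/dt = Q_in − Q_out = -0.0942100 m³/min, so V(t) = 5.563 − 0.0942100 t and V(20.02) = 3.67692 m³.
Species balance (pure solvent in): dm/dt = −Q_out · m/V(t).
Separate: dm/m = −Q_out dt/V(t) ⇒ ln(m/m₀) = −(Q_out/(Q_in−Q_out)) ln(V/V₀).
m = m₀ (V₀/V)^(Q_out/(Q_in−Q_out)) = 71.43 × (5.563/3.67692)^(-1.88515) = 32.7252 g.

32.73 g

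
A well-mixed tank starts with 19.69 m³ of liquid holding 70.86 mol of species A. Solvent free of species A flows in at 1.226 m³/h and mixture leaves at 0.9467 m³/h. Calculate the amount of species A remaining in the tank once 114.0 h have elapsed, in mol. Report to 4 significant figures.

2.718 mol

Let m(t) be the amount of species A. Volume: V(t) = V₀ + (Q_in − Q_out) t = 19.69 + 0.279300 t; V(114.0) = 51.5302 m³.
Solute balance: dm/dt = 0 − Q_out C = −Q_out m/V(t).
Separate: dm/m = −Q_out dt/V(t) ⇒ ln(m/m₀) = −(Q_out/(Q_in−Q_out)) ln(V/V₀).
m = m₀ (V₀/V)^(Q_out/(Q_in−Q_out)) = 70.86 × (19.69/51.5302)^(3.38955) = 2.71766 mol.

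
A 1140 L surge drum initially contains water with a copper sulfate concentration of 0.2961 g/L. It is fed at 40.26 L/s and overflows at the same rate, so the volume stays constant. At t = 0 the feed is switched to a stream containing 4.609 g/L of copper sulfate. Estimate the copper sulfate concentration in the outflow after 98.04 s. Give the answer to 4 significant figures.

4.474 g/L

Species balance on the tank: V dC/dt = Q(C_in − C).
Time constant τ = V/Q = 1140/40.26 = 28.3159 s.
This is linear first-order; C(t) = C_in + (C₀ − C_in) e^(−t/τ).
C(98.04) = 4.609 + (0.2961 − 4.609)·e^(−98.04/28.3159) = 4.609 + (-4.31290)·0.0313557 = 4.47377 g/L.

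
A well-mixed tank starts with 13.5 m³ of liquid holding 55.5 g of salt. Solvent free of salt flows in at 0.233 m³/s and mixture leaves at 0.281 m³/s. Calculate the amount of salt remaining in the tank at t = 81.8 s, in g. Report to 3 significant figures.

Total volume: dV/dt = Q_in − Q_out = -0.048000 m³/s, so V(t) = 13.5 − 0.048000 t and V(81.8) = 9.5736 m³.
Species balance (pure solvent in): dm/dt = −Q_out · m/V(t).
dm/m = −Q_out dt/(V₀ − 0.048000 t); integrating gives ln(m/m₀) = −(Q_out/(Q_in−Q_out)) ln(V/V₀).
m = m₀ (V₀/V)^(Q_out/(Q_in−Q_out)) = 55.5 × (13.5/9.5736)^(-5.8542) = 7.4218 g.

7.42 g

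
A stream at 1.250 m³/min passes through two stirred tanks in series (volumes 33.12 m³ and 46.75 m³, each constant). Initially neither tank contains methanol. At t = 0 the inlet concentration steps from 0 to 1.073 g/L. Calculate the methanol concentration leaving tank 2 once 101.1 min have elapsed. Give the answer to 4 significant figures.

0.8839 g/L

Species balance on tank i: dCᵢ/dt = (Cᵢ₋₁ − Cᵢ)/τᵢ with τᵢ = Vᵢ/Q.
τ₁ = 33.12/1.250 = 26.4960 min; τ₂ = 46.75/1.250 = 37.4000 min.
Tank 1: C₁ = C_in(1 − e^(−t/τ₁)). Tank 2 (τ₁ ≠ τ₂): C₂ = C_in[1 − (τ₁ e^(−t/τ₁) − τ₂ e^(−t/τ₂))/(τ₁ − τ₂)].
At t = 101.1: e^(−t/τ₁) = 0.0220229, e^(−t/τ₂) = 0.0669902.
C₂ = 1.073·[1 − (26.4960·0.0220229 − 37.4000·0.0669902)/(-10.9040)] = 1.073·0.823742 = 0.883875 g/L.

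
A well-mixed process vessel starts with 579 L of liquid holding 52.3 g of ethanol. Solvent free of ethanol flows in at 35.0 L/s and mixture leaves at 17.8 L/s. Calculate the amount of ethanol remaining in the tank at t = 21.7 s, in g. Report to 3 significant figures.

31.3 g

Total volume: dV/dt = Q_in − Q_out = 17.200 L/s, so V(t) = 579 + 17.200 t and V(21.7) = 952.24 L.
Species balance (pure solvent in): dm/dt = −Q_out · m/V(t).
dm/m = −Q_out dt/(V₀ + 17.200 t); integrating gives ln(m/m₀) = −(Q_out/(Q_in−Q_out)) ln(V/V₀).
m = m₀ (V₀/V)^(Q_out/(Q_in−Q_out)) = 52.3 × (579/952.24)^(1.0349) = 31.253 g.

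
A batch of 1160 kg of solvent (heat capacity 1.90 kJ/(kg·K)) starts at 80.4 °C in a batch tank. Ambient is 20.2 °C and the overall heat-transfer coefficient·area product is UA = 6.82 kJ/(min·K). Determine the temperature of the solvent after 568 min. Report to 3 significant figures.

Energy balance: M c_p dT/dt = −UA(T − T_amb).
dT/dt = (T_ss − T)/τ with T_ss = T_amb = 20.200 °C, τ = M c_p/UA = 1160·1.90/6.82 = 323.17 min.
T approaches T_ss exponentially: T(t) = T_ss + (T₀ − T_ss) e^(−t/τ).
T(568) = 20.200 + (60.200)·0.17246 = 30.582 °C.

30.6 °C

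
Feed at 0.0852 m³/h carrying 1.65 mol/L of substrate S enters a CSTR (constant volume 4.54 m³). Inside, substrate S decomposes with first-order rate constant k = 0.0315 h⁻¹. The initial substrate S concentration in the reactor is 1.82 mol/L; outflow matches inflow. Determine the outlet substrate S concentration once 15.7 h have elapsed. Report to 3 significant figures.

Species balance: V dC/dt = Q C_in − Q C − k V C.
dC/dt = (Q/V) C_in − (Q/V + k) C; effective rate a = Q/V + k = 0.018767 + 0.0315 = 0.050267 h⁻¹.
C_ss = Q C_in/(Q + kV) = 0.61601 mol/L; C(t) = C_ss + (C₀ − C_ss) e^(−a t).
C(15.7) = 0.61601 + (1.2040)·e^(−0.050267·15.7) = 0.61601 + (1.2040)·0.45422 = 1.1629 mol/L.

1.16 mol/L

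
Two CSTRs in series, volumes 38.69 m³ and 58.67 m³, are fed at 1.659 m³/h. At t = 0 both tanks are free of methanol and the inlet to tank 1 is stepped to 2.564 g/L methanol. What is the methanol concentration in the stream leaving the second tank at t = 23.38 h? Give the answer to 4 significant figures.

Time constants: τᵢ = Vᵢ/Q for each well-mixed tank.
τ₁ = 38.69/1.659 = 23.3213 h; τ₂ = 58.67/1.659 = 35.3647 h.
Solving the cascade with C₁(0)=C₂(0)=0 gives C₂(t) = C_in[1 − (τ₁ e^(−t/τ₁) − τ₂ e^(−t/τ₂))/(τ₁ − τ₂)].
At t = 23.38: e^(−t/τ₁) = 0.366954, e^(−t/τ₂) = 0.516277.
C₂ = 2.564·[1 − (23.3213·0.366954 − 35.3647·0.516277)/(-12.0434)] = 2.564·0.194569 = 0.498874 g/L.

0.4989 g/L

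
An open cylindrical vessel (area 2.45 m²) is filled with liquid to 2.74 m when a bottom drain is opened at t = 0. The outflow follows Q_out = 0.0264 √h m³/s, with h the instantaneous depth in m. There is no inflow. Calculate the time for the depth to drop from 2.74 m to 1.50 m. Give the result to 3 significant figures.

Unsteady balance on liquid volume: A dh/dt = −0.0264 √h.
Separate and integrate: 2(√h − √h₀) = −(0.0264/A) t.
t = 2A(√h₀ − √h)/0.0264 = 2·2.45·(√2.74 − √1.50)/0.0264
  = 4.9000 × (1.6553 − 1.2247) / 0.0264 = 79.913 s.

79.9 s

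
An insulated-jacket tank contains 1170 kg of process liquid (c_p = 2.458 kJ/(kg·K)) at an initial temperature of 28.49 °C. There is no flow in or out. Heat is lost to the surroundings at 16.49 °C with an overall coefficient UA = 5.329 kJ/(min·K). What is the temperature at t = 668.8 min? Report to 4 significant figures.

Energy balance: M c_p dT/dt = −UA(T − T_amb).
dT/dt = (T_ss − T)/τ with T_ss = T_amb = 16.4900 °C, τ = M c_p/UA = 1170·2.458/5.329 = 539.662 min.
This is linear first-order; T(t) = T_ss + (T₀ − T_ss) e^(−t/τ).
T(668.8) = 16.4900 + (12.0000)·0.289589 = 19.9651 °C.

19.97 °C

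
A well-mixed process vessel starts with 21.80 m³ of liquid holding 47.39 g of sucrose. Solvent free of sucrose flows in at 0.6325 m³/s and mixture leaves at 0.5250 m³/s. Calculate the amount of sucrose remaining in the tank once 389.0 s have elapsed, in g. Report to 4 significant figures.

0.2536 g

Let m(t) be the amount of sucrose. Volume: V(t) = V₀ + (Q_in − Q_out) t = 21.80 + 0.107500 t; V(389.0) = 63.6175 m³.
Species balance (pure solvent in): dm/dt = −Q_out · m/V(t).
dm/m = −Q_out dt/(V₀ + 0.107500 t); integrating gives ln(m/m₀) = −(Q_out/(Q_in−Q_out)) ln(V/V₀).
m = m₀ (V₀/V)^(Q_out/(Q_in−Q_out)) = 47.39 × (21.80/63.6175)^(4.88372) = 0.253612 g.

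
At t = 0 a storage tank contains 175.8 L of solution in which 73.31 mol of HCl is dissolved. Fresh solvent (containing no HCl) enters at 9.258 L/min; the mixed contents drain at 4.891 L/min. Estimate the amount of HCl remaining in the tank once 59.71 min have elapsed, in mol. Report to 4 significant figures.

Total volume: dV/dt = Q_in − Q_out = 4.36700 L/min, so V(t) = 175.8 + 4.36700 t and V(59.71) = 436.554 L.
Solute balance: dm/dt = 0 − Q_out C = −Q_out m/V(t).
Separate: dm/m = −Q_out dt/V(t) ⇒ ln(m/m₀) = −(Q_out/(Q_in−Q_out)) ln(V/V₀).
m = m₀ (V₀/V)^(Q_out/(Q_in−Q_out)) = 73.31 × (175.8/436.554)^(1.11999) = 26.4695 mol.

26.47 mol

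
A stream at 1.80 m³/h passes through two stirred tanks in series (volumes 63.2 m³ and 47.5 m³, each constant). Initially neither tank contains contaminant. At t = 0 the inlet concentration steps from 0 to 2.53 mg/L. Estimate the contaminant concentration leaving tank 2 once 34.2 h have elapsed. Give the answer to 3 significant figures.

0.779 mg/L

Time constants: τᵢ = Vᵢ/Q for each well-mixed tank.
τ₁ = 63.2/1.80 = 35.111 h; τ₂ = 47.5/1.80 = 26.389 h.
Solving the cascade with C₁(0)=C₂(0)=0 gives C₂(t) = C_in[1 − (τ₁ e^(−t/τ₁) − τ₂ e^(−t/τ₂))/(τ₁ − τ₂)].
At t = 34.2: e^(−t/τ₁) = 0.37755, e^(−t/τ₂) = 0.27362.
C₂ = 2.53·[1 − (35.111·0.37755 − 26.389·0.27362)/(8.7222)] = 2.53·0.30802 = 0.77930 mg/L.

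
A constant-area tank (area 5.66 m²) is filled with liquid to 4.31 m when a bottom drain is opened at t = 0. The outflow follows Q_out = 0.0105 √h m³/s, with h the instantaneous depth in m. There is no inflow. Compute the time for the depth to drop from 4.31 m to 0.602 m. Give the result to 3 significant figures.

With no inflow, A dh/dt = −0.0105 √h.
This is separable: 2 d(√h)/dt = −0.0105/A, so √h = √h₀ − (0.0105/(2A)) t.
t = 2A(√h₀ − √h)/0.0105 = 2·5.66·(√4.31 − √0.602)/0.0105
  = 11.320 × (2.0761 − 0.77589) / 0.0105 = 1401.7 s.

1400 s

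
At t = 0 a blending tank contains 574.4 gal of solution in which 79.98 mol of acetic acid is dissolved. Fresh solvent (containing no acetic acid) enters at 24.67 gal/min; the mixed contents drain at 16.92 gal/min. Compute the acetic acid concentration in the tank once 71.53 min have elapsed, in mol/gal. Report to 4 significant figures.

Total volume: dV/dt = Q_in − Q_out = 7.75000 gal/min, so V(t) = 574.4 + 7.75000 t and V(71.53) = 1128.76 gal.
Species balance (pure solvent in): dm/dt = −Q_out · m/V(t).
dm/m = −Q_out dt/(V₀ + 7.75000 t); integrating gives ln(m/m₀) = −(Q_out/(Q_in−Q_out)) ln(V/V₀).
m = m₀ (V₀/V)^(Q_out/(Q_in−Q_out)) = 79.98 × (574.4/1128.76)^(2.18323) = 18.3001 mol.
C = m/V = 18.3001/1128.76 = 0.0162126 mol/gal.

0.01621 mol/gal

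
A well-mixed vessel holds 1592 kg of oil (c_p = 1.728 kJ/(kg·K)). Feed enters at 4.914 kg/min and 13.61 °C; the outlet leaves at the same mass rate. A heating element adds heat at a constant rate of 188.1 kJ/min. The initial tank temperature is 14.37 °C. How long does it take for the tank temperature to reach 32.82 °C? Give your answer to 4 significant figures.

642.8 min

Unsteady energy balance on the tank contents: M c_p dT/dt = ṁ c_p (T_in − T) + 188.1.
τ = M/ṁ = 323.972 min; T_ss = T_in + Q̇/(ṁ c_p) = 35.7618 °C.
T(t) = T_ss + (T₀ − T_ss) e^(−t/τ). Set T = 32.82:
e^(−t/τ) = (32.82 − 35.7618)/(14.37 − 35.7618) = 0.137522
t = −323.972 · ln(0.137522) = 642.752 min.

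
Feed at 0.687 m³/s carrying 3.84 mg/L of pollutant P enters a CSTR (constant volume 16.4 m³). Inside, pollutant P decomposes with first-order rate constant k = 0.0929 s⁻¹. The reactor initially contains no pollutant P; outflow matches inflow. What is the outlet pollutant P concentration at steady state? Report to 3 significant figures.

1.19 mg/L

Accumulation = in − out − consumed: V dC/dt = Q C_in − Q C − k V C.
Steady state (dC/dt = 0): C_ss = Q C_in/(Q + kV) = C_in/(1 + kV/Q).
C_ss = 0.687·3.84/(0.687 + 0.0929·16.4) = 2.6381/2.2106 = 1.1934 mg/L.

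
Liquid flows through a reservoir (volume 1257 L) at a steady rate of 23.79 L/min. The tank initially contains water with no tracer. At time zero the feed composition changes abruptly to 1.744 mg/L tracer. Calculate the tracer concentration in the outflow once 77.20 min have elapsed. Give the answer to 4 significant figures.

1.339 mg/L

Transient balance on the dissolved component: V dC/dt = Q(C_in − C).
Rewrite as dC/dt + C/τ = C_in/τ, τ = V/Q = 52.8373 min.
This is linear first-order; C(t) = C_in + (C₀ − C_in) e^(−t/τ).
C(77.20) = 1.744 + (0 − 1.744)·e^(−77.20/52.8373) = 1.744 + (-1.74400)·0.231984 = 1.33942 mg/L.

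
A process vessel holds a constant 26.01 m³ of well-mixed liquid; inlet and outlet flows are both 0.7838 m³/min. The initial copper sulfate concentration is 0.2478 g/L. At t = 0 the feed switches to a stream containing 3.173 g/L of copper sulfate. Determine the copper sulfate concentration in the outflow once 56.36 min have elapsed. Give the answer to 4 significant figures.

Unsteady species balance (constant V, well mixed): V dC/dt = Q(C_in − C).
So dC/dt = (C_in − C)/τ with τ = V/Q = 26.01/0.7838 = 33.1845 min.
C approaches C_in exponentially: C(t) = C_in + (C₀ − C_in) e^(−t/τ).
C(56.36) = 3.173 + (0.2478 − 3.173)·e^(−56.36/33.1845) = 3.173 + (-2.92520)·0.182979 = 2.63775 g/L.

2.638 g/L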